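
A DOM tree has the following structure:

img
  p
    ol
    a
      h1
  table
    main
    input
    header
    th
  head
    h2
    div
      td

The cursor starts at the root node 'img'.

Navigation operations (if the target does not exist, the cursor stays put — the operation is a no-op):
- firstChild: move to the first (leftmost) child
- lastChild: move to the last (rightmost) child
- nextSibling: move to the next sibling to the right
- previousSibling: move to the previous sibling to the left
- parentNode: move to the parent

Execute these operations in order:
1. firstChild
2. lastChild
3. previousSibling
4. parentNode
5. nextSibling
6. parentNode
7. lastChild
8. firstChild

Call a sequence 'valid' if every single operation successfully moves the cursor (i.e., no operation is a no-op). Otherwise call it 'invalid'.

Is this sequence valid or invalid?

Answer: valid

Derivation:
After 1 (firstChild): p
After 2 (lastChild): a
After 3 (previousSibling): ol
After 4 (parentNode): p
After 5 (nextSibling): table
After 6 (parentNode): img
After 7 (lastChild): head
After 8 (firstChild): h2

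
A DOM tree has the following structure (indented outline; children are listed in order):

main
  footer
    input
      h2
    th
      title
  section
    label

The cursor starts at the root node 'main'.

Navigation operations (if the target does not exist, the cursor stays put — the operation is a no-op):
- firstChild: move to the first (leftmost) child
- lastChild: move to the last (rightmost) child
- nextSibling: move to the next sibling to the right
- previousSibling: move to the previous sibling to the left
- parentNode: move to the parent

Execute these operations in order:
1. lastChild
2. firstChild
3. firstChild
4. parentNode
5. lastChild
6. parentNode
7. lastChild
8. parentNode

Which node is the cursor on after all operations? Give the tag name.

After 1 (lastChild): section
After 2 (firstChild): label
After 3 (firstChild): label (no-op, stayed)
After 4 (parentNode): section
After 5 (lastChild): label
After 6 (parentNode): section
After 7 (lastChild): label
After 8 (parentNode): section

Answer: section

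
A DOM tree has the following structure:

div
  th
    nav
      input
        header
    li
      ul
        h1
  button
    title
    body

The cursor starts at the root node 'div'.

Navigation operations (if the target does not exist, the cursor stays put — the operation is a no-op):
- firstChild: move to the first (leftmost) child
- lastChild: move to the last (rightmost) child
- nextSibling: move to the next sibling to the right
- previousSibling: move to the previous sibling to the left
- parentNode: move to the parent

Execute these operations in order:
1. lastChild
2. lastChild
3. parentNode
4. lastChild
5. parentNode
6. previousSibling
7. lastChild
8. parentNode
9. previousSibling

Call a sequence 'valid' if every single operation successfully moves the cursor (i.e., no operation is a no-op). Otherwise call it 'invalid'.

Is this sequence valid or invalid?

Answer: invalid

Derivation:
After 1 (lastChild): button
After 2 (lastChild): body
After 3 (parentNode): button
After 4 (lastChild): body
After 5 (parentNode): button
After 6 (previousSibling): th
After 7 (lastChild): li
After 8 (parentNode): th
After 9 (previousSibling): th (no-op, stayed)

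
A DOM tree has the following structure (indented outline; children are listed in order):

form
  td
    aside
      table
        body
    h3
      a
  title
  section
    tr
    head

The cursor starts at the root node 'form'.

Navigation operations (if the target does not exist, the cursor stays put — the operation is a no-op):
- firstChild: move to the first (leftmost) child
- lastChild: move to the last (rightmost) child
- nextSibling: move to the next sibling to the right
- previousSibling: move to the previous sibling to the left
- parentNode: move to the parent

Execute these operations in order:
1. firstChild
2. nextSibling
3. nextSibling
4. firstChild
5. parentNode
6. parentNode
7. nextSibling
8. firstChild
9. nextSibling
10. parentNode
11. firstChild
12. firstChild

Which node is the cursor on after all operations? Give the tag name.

Answer: aside

Derivation:
After 1 (firstChild): td
After 2 (nextSibling): title
After 3 (nextSibling): section
After 4 (firstChild): tr
After 5 (parentNode): section
After 6 (parentNode): form
After 7 (nextSibling): form (no-op, stayed)
After 8 (firstChild): td
After 9 (nextSibling): title
After 10 (parentNode): form
After 11 (firstChild): td
After 12 (firstChild): aside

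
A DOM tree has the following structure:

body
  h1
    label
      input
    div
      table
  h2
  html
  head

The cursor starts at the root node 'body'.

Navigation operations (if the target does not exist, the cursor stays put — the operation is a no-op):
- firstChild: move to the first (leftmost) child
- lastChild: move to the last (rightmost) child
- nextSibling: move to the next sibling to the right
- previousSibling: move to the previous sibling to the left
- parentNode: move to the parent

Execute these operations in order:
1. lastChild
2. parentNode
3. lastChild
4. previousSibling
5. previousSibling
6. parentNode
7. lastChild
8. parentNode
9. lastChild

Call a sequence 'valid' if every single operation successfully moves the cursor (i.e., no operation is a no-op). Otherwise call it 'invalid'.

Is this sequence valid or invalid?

After 1 (lastChild): head
After 2 (parentNode): body
After 3 (lastChild): head
After 4 (previousSibling): html
After 5 (previousSibling): h2
After 6 (parentNode): body
After 7 (lastChild): head
After 8 (parentNode): body
After 9 (lastChild): head

Answer: valid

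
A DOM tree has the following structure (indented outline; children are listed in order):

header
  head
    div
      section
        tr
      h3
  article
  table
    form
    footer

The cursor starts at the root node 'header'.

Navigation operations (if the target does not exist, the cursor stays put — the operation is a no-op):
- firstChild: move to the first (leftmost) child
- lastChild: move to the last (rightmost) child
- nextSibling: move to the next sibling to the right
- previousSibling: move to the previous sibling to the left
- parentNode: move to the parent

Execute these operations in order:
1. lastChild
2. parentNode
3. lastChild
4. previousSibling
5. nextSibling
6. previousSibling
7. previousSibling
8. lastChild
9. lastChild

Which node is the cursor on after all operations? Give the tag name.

Answer: h3

Derivation:
After 1 (lastChild): table
After 2 (parentNode): header
After 3 (lastChild): table
After 4 (previousSibling): article
After 5 (nextSibling): table
After 6 (previousSibling): article
After 7 (previousSibling): head
After 8 (lastChild): div
After 9 (lastChild): h3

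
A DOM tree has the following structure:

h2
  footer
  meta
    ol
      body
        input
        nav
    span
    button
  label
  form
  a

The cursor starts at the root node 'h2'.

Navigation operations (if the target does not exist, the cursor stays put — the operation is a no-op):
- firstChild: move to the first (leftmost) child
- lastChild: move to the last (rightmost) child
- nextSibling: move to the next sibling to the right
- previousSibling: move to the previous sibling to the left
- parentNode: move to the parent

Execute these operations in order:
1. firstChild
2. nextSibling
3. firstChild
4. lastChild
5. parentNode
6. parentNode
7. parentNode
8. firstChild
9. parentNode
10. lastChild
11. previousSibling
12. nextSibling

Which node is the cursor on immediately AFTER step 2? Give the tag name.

Answer: meta

Derivation:
After 1 (firstChild): footer
After 2 (nextSibling): meta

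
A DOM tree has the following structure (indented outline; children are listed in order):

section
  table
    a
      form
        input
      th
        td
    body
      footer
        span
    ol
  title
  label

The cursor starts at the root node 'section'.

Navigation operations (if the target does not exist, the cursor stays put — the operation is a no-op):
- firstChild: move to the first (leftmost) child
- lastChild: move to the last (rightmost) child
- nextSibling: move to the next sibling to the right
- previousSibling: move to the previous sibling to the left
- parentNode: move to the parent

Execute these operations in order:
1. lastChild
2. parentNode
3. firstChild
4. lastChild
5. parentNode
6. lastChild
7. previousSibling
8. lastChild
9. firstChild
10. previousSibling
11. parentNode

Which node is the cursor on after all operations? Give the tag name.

After 1 (lastChild): label
After 2 (parentNode): section
After 3 (firstChild): table
After 4 (lastChild): ol
After 5 (parentNode): table
After 6 (lastChild): ol
After 7 (previousSibling): body
After 8 (lastChild): footer
After 9 (firstChild): span
After 10 (previousSibling): span (no-op, stayed)
After 11 (parentNode): footer

Answer: footer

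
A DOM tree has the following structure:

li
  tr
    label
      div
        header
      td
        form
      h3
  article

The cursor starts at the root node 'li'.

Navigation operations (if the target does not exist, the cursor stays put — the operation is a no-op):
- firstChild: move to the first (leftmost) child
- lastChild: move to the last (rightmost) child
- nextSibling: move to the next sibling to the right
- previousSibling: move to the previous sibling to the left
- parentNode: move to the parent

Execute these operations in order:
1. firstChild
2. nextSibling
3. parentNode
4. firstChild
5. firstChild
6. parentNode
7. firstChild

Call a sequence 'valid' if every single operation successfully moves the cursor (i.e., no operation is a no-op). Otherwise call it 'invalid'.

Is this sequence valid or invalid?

Answer: valid

Derivation:
After 1 (firstChild): tr
After 2 (nextSibling): article
After 3 (parentNode): li
After 4 (firstChild): tr
After 5 (firstChild): label
After 6 (parentNode): tr
After 7 (firstChild): label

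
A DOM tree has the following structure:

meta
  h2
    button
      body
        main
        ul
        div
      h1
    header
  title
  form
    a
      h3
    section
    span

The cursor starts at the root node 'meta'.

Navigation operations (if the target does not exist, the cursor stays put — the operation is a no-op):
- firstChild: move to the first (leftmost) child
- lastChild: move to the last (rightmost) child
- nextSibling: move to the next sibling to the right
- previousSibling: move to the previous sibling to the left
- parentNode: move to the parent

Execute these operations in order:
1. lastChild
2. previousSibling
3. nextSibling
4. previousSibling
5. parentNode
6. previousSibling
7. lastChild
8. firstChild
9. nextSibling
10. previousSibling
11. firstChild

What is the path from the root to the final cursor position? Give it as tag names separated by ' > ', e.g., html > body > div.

Answer: meta > form > a > h3

Derivation:
After 1 (lastChild): form
After 2 (previousSibling): title
After 3 (nextSibling): form
After 4 (previousSibling): title
After 5 (parentNode): meta
After 6 (previousSibling): meta (no-op, stayed)
After 7 (lastChild): form
After 8 (firstChild): a
After 9 (nextSibling): section
After 10 (previousSibling): a
After 11 (firstChild): h3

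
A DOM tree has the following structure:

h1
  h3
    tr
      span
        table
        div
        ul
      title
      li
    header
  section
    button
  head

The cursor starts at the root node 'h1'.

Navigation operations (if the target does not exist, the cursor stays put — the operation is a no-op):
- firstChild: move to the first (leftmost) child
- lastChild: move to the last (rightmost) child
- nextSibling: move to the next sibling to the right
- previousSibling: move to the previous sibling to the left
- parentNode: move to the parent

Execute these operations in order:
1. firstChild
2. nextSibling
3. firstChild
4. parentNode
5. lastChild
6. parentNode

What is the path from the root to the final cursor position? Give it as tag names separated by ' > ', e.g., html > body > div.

After 1 (firstChild): h3
After 2 (nextSibling): section
After 3 (firstChild): button
After 4 (parentNode): section
After 5 (lastChild): button
After 6 (parentNode): section

Answer: h1 > section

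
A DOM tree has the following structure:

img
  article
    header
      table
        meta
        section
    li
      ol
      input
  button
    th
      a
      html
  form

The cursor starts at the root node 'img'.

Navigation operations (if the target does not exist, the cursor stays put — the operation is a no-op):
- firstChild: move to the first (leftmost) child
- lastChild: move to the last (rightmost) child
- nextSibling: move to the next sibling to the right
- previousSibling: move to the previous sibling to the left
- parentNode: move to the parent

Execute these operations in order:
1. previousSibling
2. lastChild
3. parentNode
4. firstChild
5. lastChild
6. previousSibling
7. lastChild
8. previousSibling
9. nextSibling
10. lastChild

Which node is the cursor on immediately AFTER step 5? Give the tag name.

Answer: li

Derivation:
After 1 (previousSibling): img (no-op, stayed)
After 2 (lastChild): form
After 3 (parentNode): img
After 4 (firstChild): article
After 5 (lastChild): li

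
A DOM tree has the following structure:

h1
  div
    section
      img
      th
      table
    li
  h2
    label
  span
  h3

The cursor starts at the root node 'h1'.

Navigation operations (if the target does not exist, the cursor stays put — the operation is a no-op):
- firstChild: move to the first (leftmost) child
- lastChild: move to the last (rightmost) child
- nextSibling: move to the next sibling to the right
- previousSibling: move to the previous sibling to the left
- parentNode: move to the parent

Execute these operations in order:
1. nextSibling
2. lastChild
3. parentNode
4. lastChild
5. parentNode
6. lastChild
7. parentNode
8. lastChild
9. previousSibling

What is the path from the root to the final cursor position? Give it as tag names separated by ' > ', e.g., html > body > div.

After 1 (nextSibling): h1 (no-op, stayed)
After 2 (lastChild): h3
After 3 (parentNode): h1
After 4 (lastChild): h3
After 5 (parentNode): h1
After 6 (lastChild): h3
After 7 (parentNode): h1
After 8 (lastChild): h3
After 9 (previousSibling): span

Answer: h1 > span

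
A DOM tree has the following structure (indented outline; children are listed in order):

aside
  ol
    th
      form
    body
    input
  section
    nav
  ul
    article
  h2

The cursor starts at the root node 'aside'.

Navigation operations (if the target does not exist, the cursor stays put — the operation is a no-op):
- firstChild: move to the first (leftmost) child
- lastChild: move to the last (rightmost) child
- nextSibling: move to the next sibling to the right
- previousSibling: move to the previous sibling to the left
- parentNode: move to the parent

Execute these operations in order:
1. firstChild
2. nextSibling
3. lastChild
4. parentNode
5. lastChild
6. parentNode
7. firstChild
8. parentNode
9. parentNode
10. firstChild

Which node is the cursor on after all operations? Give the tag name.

Answer: ol

Derivation:
After 1 (firstChild): ol
After 2 (nextSibling): section
After 3 (lastChild): nav
After 4 (parentNode): section
After 5 (lastChild): nav
After 6 (parentNode): section
After 7 (firstChild): nav
After 8 (parentNode): section
After 9 (parentNode): aside
After 10 (firstChild): ol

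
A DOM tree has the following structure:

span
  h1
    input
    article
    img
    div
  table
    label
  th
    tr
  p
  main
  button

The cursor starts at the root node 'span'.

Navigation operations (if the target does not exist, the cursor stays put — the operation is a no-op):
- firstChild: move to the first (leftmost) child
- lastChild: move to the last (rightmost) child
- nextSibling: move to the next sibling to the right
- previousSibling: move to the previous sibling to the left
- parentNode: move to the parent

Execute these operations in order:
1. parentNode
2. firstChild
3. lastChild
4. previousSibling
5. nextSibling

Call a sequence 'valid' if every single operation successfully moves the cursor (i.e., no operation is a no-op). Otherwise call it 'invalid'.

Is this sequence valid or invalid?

Answer: invalid

Derivation:
After 1 (parentNode): span (no-op, stayed)
After 2 (firstChild): h1
After 3 (lastChild): div
After 4 (previousSibling): img
After 5 (nextSibling): div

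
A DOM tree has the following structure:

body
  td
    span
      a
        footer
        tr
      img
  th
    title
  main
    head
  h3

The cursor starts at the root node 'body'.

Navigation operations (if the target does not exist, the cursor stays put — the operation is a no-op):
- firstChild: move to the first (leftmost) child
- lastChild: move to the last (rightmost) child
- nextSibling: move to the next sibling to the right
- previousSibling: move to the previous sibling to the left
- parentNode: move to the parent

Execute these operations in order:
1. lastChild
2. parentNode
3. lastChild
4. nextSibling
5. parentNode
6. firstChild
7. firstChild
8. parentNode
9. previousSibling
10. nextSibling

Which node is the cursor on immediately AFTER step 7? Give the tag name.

After 1 (lastChild): h3
After 2 (parentNode): body
After 3 (lastChild): h3
After 4 (nextSibling): h3 (no-op, stayed)
After 5 (parentNode): body
After 6 (firstChild): td
After 7 (firstChild): span

Answer: span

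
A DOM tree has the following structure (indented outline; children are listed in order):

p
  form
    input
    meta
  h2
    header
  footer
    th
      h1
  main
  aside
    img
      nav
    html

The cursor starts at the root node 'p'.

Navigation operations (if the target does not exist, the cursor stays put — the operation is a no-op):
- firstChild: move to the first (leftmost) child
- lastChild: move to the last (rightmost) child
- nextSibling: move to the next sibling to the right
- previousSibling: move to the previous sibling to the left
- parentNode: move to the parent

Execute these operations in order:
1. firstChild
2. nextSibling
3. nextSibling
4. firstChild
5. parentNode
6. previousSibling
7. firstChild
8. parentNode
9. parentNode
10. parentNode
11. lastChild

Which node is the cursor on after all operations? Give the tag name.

After 1 (firstChild): form
After 2 (nextSibling): h2
After 3 (nextSibling): footer
After 4 (firstChild): th
After 5 (parentNode): footer
After 6 (previousSibling): h2
After 7 (firstChild): header
After 8 (parentNode): h2
After 9 (parentNode): p
After 10 (parentNode): p (no-op, stayed)
After 11 (lastChild): aside

Answer: aside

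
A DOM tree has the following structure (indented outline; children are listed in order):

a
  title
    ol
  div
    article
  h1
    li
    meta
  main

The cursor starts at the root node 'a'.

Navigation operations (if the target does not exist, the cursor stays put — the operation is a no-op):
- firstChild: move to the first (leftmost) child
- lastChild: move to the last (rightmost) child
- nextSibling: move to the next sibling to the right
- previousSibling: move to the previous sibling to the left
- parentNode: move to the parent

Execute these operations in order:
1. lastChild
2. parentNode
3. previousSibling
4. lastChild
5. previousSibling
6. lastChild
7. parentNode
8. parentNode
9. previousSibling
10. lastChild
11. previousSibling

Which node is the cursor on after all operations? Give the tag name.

Answer: h1

Derivation:
After 1 (lastChild): main
After 2 (parentNode): a
After 3 (previousSibling): a (no-op, stayed)
After 4 (lastChild): main
After 5 (previousSibling): h1
After 6 (lastChild): meta
After 7 (parentNode): h1
After 8 (parentNode): a
After 9 (previousSibling): a (no-op, stayed)
After 10 (lastChild): main
After 11 (previousSibling): h1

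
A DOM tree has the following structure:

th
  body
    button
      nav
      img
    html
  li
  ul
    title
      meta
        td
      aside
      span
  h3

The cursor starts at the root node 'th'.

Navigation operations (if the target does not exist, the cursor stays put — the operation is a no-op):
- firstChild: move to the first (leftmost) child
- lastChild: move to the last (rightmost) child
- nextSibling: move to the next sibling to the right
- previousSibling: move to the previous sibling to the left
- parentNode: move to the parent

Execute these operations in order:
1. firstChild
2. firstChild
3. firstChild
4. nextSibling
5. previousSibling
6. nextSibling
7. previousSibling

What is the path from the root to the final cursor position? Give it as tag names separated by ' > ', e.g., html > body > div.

Answer: th > body > button > nav

Derivation:
After 1 (firstChild): body
After 2 (firstChild): button
After 3 (firstChild): nav
After 4 (nextSibling): img
After 5 (previousSibling): nav
After 6 (nextSibling): img
After 7 (previousSibling): nav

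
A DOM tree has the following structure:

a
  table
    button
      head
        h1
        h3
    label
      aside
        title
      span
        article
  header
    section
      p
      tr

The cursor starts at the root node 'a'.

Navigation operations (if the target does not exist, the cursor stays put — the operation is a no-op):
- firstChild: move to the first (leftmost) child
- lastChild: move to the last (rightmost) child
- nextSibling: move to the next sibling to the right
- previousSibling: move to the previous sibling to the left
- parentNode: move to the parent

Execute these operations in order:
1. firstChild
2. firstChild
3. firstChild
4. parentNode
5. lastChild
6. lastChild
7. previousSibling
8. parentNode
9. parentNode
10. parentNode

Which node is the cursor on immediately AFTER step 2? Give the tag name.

Answer: button

Derivation:
After 1 (firstChild): table
After 2 (firstChild): button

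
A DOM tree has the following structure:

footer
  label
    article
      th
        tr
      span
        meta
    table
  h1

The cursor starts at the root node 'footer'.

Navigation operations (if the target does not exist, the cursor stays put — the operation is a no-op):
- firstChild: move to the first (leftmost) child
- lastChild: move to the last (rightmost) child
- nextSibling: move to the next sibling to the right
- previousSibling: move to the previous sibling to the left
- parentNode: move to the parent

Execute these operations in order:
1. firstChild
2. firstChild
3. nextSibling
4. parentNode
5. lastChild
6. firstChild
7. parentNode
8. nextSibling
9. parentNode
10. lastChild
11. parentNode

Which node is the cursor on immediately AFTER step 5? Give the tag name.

Answer: table

Derivation:
After 1 (firstChild): label
After 2 (firstChild): article
After 3 (nextSibling): table
After 4 (parentNode): label
After 5 (lastChild): table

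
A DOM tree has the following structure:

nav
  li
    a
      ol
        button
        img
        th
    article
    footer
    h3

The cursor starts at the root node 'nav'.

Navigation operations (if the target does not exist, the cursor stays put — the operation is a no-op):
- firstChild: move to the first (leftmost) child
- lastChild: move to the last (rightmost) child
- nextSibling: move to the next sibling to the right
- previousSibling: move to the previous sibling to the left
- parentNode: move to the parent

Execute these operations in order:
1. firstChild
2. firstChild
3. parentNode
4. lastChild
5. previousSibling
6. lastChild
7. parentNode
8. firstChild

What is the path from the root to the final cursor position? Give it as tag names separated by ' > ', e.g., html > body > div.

Answer: nav > li > a

Derivation:
After 1 (firstChild): li
After 2 (firstChild): a
After 3 (parentNode): li
After 4 (lastChild): h3
After 5 (previousSibling): footer
After 6 (lastChild): footer (no-op, stayed)
After 7 (parentNode): li
After 8 (firstChild): a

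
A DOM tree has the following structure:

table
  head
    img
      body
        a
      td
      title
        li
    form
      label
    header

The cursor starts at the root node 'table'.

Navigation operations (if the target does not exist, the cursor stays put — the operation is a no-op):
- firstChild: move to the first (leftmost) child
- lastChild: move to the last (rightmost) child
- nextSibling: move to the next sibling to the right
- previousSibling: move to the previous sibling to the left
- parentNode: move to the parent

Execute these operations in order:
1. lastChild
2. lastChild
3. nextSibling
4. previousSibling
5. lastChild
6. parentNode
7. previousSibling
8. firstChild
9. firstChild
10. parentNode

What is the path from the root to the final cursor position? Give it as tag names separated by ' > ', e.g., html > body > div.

After 1 (lastChild): head
After 2 (lastChild): header
After 3 (nextSibling): header (no-op, stayed)
After 4 (previousSibling): form
After 5 (lastChild): label
After 6 (parentNode): form
After 7 (previousSibling): img
After 8 (firstChild): body
After 9 (firstChild): a
After 10 (parentNode): body

Answer: table > head > img > body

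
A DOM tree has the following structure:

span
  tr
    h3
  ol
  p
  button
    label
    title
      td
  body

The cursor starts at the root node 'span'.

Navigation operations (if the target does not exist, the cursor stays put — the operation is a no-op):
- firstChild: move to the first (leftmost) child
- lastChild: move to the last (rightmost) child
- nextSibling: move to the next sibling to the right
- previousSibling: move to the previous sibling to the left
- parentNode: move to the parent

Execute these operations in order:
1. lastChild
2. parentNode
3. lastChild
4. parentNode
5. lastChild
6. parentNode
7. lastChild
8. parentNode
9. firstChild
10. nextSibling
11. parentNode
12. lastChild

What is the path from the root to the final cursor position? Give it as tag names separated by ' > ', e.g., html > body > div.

Answer: span > body

Derivation:
After 1 (lastChild): body
After 2 (parentNode): span
After 3 (lastChild): body
After 4 (parentNode): span
After 5 (lastChild): body
After 6 (parentNode): span
After 7 (lastChild): body
After 8 (parentNode): span
After 9 (firstChild): tr
After 10 (nextSibling): ol
After 11 (parentNode): span
After 12 (lastChild): body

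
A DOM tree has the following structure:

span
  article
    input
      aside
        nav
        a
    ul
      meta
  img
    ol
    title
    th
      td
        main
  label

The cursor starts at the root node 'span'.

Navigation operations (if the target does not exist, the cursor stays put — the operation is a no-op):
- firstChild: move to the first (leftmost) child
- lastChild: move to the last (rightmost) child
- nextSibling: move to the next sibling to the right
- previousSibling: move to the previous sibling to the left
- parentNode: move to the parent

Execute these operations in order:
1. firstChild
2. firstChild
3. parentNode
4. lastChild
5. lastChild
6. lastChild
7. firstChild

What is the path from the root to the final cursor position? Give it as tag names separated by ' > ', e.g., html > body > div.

After 1 (firstChild): article
After 2 (firstChild): input
After 3 (parentNode): article
After 4 (lastChild): ul
After 5 (lastChild): meta
After 6 (lastChild): meta (no-op, stayed)
After 7 (firstChild): meta (no-op, stayed)

Answer: span > article > ul > meta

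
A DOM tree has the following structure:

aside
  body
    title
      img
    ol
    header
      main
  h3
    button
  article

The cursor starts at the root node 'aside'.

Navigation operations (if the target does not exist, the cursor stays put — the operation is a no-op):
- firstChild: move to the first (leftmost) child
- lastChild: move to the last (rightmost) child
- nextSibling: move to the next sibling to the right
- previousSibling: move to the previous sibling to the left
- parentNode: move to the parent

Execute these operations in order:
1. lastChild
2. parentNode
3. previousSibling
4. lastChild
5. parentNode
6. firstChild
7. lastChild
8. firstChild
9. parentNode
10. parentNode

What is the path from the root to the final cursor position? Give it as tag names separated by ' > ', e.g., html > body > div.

Answer: aside > body

Derivation:
After 1 (lastChild): article
After 2 (parentNode): aside
After 3 (previousSibling): aside (no-op, stayed)
After 4 (lastChild): article
After 5 (parentNode): aside
After 6 (firstChild): body
After 7 (lastChild): header
After 8 (firstChild): main
After 9 (parentNode): header
After 10 (parentNode): body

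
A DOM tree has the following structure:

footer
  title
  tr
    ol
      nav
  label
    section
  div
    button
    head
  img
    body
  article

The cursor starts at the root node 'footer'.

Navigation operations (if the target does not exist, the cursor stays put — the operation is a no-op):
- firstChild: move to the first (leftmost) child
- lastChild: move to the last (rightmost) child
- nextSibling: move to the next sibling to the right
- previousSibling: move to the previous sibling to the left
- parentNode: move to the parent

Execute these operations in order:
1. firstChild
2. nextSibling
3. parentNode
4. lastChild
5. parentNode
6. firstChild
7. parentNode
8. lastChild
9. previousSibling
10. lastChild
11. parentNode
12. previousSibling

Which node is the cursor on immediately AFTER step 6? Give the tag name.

After 1 (firstChild): title
After 2 (nextSibling): tr
After 3 (parentNode): footer
After 4 (lastChild): article
After 5 (parentNode): footer
After 6 (firstChild): title

Answer: title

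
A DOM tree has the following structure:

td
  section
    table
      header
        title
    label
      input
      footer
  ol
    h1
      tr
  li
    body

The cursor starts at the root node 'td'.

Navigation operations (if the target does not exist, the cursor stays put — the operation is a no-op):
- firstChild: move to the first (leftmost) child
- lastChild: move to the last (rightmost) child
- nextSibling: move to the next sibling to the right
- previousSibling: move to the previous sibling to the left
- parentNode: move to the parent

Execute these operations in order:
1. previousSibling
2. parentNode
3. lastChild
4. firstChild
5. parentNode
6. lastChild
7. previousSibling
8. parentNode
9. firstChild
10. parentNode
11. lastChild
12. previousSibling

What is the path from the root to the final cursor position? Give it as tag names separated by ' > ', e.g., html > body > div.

After 1 (previousSibling): td (no-op, stayed)
After 2 (parentNode): td (no-op, stayed)
After 3 (lastChild): li
After 4 (firstChild): body
After 5 (parentNode): li
After 6 (lastChild): body
After 7 (previousSibling): body (no-op, stayed)
After 8 (parentNode): li
After 9 (firstChild): body
After 10 (parentNode): li
After 11 (lastChild): body
After 12 (previousSibling): body (no-op, stayed)

Answer: td > li > body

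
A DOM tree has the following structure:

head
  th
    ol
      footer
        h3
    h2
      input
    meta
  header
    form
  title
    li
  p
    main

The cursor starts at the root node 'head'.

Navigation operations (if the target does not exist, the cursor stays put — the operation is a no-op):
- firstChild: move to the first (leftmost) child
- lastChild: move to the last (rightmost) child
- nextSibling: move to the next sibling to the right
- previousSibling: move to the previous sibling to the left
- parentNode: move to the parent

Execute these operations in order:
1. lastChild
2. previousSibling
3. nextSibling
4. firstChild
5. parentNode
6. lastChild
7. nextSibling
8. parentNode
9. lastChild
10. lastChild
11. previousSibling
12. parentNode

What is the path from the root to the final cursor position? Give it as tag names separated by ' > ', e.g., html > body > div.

Answer: head > p

Derivation:
After 1 (lastChild): p
After 2 (previousSibling): title
After 3 (nextSibling): p
After 4 (firstChild): main
After 5 (parentNode): p
After 6 (lastChild): main
After 7 (nextSibling): main (no-op, stayed)
After 8 (parentNode): p
After 9 (lastChild): main
After 10 (lastChild): main (no-op, stayed)
After 11 (previousSibling): main (no-op, stayed)
After 12 (parentNode): p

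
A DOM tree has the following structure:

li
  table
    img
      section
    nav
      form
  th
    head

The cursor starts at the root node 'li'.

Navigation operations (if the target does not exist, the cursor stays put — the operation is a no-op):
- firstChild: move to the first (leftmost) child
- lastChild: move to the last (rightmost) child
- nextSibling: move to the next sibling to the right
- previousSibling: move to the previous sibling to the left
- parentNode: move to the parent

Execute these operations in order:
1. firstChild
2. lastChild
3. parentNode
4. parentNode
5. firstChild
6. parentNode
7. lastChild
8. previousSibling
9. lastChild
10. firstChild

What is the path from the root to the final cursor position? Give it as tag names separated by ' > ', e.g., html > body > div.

After 1 (firstChild): table
After 2 (lastChild): nav
After 3 (parentNode): table
After 4 (parentNode): li
After 5 (firstChild): table
After 6 (parentNode): li
After 7 (lastChild): th
After 8 (previousSibling): table
After 9 (lastChild): nav
After 10 (firstChild): form

Answer: li > table > nav > form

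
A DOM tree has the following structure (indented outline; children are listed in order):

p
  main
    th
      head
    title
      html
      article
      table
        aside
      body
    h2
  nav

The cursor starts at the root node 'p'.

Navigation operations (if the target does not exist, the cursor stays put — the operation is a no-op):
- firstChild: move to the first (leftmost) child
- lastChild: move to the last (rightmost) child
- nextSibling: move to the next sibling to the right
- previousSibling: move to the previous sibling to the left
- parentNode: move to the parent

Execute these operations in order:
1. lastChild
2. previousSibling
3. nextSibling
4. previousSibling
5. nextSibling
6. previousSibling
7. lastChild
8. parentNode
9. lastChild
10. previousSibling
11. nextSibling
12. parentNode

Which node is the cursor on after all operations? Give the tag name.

After 1 (lastChild): nav
After 2 (previousSibling): main
After 3 (nextSibling): nav
After 4 (previousSibling): main
After 5 (nextSibling): nav
After 6 (previousSibling): main
After 7 (lastChild): h2
After 8 (parentNode): main
After 9 (lastChild): h2
After 10 (previousSibling): title
After 11 (nextSibling): h2
After 12 (parentNode): main

Answer: main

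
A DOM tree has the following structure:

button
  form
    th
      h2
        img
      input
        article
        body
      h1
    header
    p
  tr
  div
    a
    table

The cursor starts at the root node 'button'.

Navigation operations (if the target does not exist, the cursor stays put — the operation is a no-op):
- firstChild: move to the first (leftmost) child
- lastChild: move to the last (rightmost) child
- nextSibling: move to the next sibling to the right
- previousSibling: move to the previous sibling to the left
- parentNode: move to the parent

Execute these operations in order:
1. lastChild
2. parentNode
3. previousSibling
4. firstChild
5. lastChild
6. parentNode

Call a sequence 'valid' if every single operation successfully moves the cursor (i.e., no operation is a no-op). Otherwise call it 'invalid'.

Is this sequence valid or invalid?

After 1 (lastChild): div
After 2 (parentNode): button
After 3 (previousSibling): button (no-op, stayed)
After 4 (firstChild): form
After 5 (lastChild): p
After 6 (parentNode): form

Answer: invalid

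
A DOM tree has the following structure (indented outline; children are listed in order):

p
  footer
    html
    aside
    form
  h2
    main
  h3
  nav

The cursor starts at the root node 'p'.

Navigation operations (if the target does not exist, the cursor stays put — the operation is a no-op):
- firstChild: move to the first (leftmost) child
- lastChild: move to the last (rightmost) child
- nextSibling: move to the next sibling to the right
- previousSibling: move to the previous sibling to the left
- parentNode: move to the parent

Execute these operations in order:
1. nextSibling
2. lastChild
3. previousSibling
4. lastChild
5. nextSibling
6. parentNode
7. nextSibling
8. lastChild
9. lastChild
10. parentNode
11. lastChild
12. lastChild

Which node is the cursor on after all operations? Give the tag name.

After 1 (nextSibling): p (no-op, stayed)
After 2 (lastChild): nav
After 3 (previousSibling): h3
After 4 (lastChild): h3 (no-op, stayed)
After 5 (nextSibling): nav
After 6 (parentNode): p
After 7 (nextSibling): p (no-op, stayed)
After 8 (lastChild): nav
After 9 (lastChild): nav (no-op, stayed)
After 10 (parentNode): p
After 11 (lastChild): nav
After 12 (lastChild): nav (no-op, stayed)

Answer: nav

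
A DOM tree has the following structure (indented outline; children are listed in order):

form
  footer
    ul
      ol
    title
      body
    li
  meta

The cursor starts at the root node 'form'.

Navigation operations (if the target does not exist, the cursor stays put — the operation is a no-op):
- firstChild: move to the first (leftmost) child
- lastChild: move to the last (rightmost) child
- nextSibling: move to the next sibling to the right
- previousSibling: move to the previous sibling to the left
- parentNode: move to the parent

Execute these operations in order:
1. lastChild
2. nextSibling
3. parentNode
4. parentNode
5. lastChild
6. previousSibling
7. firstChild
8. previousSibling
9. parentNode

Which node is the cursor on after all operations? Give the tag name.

After 1 (lastChild): meta
After 2 (nextSibling): meta (no-op, stayed)
After 3 (parentNode): form
After 4 (parentNode): form (no-op, stayed)
After 5 (lastChild): meta
After 6 (previousSibling): footer
After 7 (firstChild): ul
After 8 (previousSibling): ul (no-op, stayed)
After 9 (parentNode): footer

Answer: footer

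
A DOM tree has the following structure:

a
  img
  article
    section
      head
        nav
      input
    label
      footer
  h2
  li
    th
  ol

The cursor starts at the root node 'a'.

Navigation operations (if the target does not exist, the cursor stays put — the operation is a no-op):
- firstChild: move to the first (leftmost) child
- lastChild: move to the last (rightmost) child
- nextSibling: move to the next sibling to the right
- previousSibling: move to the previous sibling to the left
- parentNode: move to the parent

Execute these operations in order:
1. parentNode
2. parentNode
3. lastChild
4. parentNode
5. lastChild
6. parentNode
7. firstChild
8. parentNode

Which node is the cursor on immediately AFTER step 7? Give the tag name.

Answer: img

Derivation:
After 1 (parentNode): a (no-op, stayed)
After 2 (parentNode): a (no-op, stayed)
After 3 (lastChild): ol
After 4 (parentNode): a
After 5 (lastChild): ol
After 6 (parentNode): a
After 7 (firstChild): img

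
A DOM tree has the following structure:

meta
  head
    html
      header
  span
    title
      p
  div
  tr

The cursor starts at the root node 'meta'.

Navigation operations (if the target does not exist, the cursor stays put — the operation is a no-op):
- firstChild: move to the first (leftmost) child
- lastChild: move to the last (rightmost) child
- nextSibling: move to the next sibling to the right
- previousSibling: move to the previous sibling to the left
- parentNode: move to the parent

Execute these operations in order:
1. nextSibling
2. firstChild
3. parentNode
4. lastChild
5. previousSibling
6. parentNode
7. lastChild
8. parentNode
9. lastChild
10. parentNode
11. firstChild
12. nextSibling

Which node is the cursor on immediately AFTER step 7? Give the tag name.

After 1 (nextSibling): meta (no-op, stayed)
After 2 (firstChild): head
After 3 (parentNode): meta
After 4 (lastChild): tr
After 5 (previousSibling): div
After 6 (parentNode): meta
After 7 (lastChild): tr

Answer: tr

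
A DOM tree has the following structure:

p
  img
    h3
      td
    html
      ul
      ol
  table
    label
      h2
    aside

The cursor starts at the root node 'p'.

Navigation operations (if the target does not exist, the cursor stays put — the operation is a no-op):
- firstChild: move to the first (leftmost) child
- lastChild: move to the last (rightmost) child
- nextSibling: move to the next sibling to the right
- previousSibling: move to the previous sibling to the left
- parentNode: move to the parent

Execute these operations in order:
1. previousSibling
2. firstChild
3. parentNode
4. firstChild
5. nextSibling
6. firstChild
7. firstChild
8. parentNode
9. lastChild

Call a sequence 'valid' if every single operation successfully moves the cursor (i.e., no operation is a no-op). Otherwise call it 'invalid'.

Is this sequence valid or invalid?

After 1 (previousSibling): p (no-op, stayed)
After 2 (firstChild): img
After 3 (parentNode): p
After 4 (firstChild): img
After 5 (nextSibling): table
After 6 (firstChild): label
After 7 (firstChild): h2
After 8 (parentNode): label
After 9 (lastChild): h2

Answer: invalid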